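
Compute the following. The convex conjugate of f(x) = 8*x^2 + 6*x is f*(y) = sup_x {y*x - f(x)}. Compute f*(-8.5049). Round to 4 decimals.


f*(y) = sup_x {y*x - a*x^2 - b*x} = sup_x {(y-b)*x - a*x^2}
FOC: (y - b) - 2a*x = 0 => x* = (y - b)/(2a)
x* = (-8.5049 - 6)/(2*8) = -0.9066
f*(-8.5049) = (y-b)^2/(4a) = (-8.5049 - 6)^2/(4*8)
= 210.3921/32 = 6.5748


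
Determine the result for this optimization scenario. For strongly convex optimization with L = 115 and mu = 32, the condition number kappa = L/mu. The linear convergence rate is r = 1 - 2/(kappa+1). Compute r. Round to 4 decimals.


Step 1: Compute the condition number.
kappa = L/mu = 115/32 = 3.5938
Step 2: Compute the convergence rate.
r = 1 - 2/(kappa + 1) = 1 - 2*mu/(L + mu) = (L - mu)/(L + mu) = 83/147 = 0.5646


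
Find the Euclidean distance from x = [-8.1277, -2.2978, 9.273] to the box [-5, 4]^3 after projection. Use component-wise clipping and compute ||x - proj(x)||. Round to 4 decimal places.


Project each component onto [-5, 4].
clip(-8.1277) = -5.0, clip(-2.2978) = -2.2978, clip(9.273) = 4.0
Projection = [-5.0, -2.2978, 4.0]
Squared diffs: [9.7825, 0.0, 27.8045]
Distance = sqrt(37.587) = 6.1308


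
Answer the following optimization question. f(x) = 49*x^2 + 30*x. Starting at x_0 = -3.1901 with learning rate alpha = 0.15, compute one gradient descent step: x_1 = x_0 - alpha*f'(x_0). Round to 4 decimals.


We compute the gradient at x_0 and apply the update.
f'(x) = 98*x + 30
f'(-3.1901) = 98*-3.1901 + 30 = -282.6298
x_1 = -3.1901 - 0.15*-282.6298 = 39.2044


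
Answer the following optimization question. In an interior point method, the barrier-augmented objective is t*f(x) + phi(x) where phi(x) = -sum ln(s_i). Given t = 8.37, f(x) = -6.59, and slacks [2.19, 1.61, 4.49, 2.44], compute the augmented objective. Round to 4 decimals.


Step 1: Compute log-barrier.
ln values: [0.7839, 0.4762, 1.5019, 0.892]
phi = -(0.7839 + 0.4762 + 1.5019 + 0.892) = -3.654
Step 2: Compute augmented objective.
t*f(x) = 8.37*-6.59 = -55.1583
Total = -55.1583 - 3.654 = -58.8123


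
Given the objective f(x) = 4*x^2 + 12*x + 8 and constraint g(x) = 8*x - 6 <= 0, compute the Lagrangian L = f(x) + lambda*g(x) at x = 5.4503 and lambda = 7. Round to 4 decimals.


Step 1: Evaluate f(x).
f(5.4503) = 4*5.4503^2 + 12*5.4503 + 8 = 192.2267
Step 2: Evaluate g(x).
g(5.4503) = 8*5.4503 - 6 = 37.6024
Step 3: Compute Lagrangian.
L = 192.2267 + 7*37.6024 = 455.4435


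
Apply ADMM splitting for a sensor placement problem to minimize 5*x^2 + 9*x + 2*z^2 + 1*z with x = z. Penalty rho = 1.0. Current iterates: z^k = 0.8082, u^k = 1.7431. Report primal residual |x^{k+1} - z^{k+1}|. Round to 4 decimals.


ADMM iteration with rho = 1.0, z^k = 0.8082, u^k = 1.7431
Step 1: x-update.
Minimize 5*x^2 + 9*x + (1.0/2)*(x - 0.8082 + 1.7431)^2
FOC: (2*5 + 1.0)*x = -9 + 1.0*(0.8082 - 1.7431)
x^{k+1} = -0.9032
Step 2: z-update.
Minimize 2*z^2 + 1*z + (1.0/2)*(-0.9032 - z + 1.7431)^2
FOC: (2*2 + 1.0)*z = -1 + 1.0*(-0.9032 + 1.7431)
z^{k+1} = -0.032
Step 3: u-update.
u^{k+1} = 1.7431 - 0.9032 + 0.032 = 0.8719
Step 4: Primal residual = |-0.9032 + 0.032| = 0.8712


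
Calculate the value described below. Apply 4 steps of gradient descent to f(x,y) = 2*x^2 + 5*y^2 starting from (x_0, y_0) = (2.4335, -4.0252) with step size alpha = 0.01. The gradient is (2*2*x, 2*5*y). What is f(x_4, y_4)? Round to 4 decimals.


Gradient descent on f(x,y) = 2*x^2 + 5*y^2.
Starting point: (2.4335, -4.0252), alpha = 0.01
Step 1: grad_x = 2*2*2.4335 = 9.734, grad_y = 2*5*-4.0252 = -40.252
  x_1 = 2.4335 - 0.01*9.734 = 2.3362
  y_1 = -4.0252 - 0.01*-40.252 = -3.6227
Step 2: grad_x = 2*2*2.3362 = 9.3446, grad_y = 2*5*-3.6227 = -36.2268
  x_2 = 2.3362 - 0.01*9.3446 = 2.2427
  y_2 = -3.6227 - 0.01*-36.2268 = -3.2604
Step 3: grad_x = 2*2*2.2427 = 8.9709, grad_y = 2*5*-3.2604 = -32.6041
  x_3 = 2.2427 - 0.01*8.9709 = 2.153
  y_3 = -3.2604 - 0.01*-32.6041 = -2.9344
Step 4: grad_x = 2*2*2.153 = 8.612, grad_y = 2*5*-2.9344 = -29.3437
  x_4 = 2.153 - 0.01*8.612 = 2.0669
  y_4 = -2.9344 - 0.01*-29.3437 = -2.6409
f(2.0669, -2.6409) = 2*2.0669^2 + 5*(-2.6409)^2 = 43.4167


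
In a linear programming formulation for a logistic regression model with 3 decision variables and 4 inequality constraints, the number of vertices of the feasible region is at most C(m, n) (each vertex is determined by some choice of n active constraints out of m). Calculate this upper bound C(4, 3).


Each vertex corresponds to some choice of n active constraints out of m, so the number of vertices is at most C(m, n) = m! / (n!(m-n)!).
m = 4, n = 3
Numerator: 4 * 3 * 2
Denominator: 3! = 6
C(4, 3) = 4


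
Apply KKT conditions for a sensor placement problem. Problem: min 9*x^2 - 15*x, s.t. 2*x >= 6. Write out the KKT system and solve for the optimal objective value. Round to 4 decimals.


Step 1: Try lambda = 0 (constraint inactive).
x_unc = 15/(2*9) = 0.8333
Check: 2*0.8333 = 1.6666 < 6 -- violated!
Step 2: Constraint must be active: 2*x = 6
x* = 6/2 = 3.0
lambda = (2*9*3.0 - 15)/2 = 19.5
Step 3: Compute optimal value.
f(x*) = 9*3.0^2 - 15*3.0 = 36.0


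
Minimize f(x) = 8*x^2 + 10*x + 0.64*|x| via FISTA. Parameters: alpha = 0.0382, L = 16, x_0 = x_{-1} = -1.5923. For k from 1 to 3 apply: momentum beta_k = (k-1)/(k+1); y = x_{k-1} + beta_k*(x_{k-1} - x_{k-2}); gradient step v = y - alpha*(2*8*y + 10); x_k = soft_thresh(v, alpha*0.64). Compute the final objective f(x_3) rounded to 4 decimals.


FISTA on f(x) = 8*x^2 + 10*x + 0.64*|x|
L = 16, alpha = 0.0382
Iteration 1: beta = 0.0, y = -1.5923 + 0.0*(-1.5923 + 1.5923) = -1.5923
  grad(y) = -15.4768, v = y - alpha*grad = -1.0011
  prox(v) = soft_thresh(-1.0011, 0.0244) = -0.9766
Iteration 2: beta = 0.3333, y = -0.9766 + 0.3333*(-0.9766 + 1.5923) = -0.7714
  grad(y) = -2.3427, v = y - alpha*grad = -0.6819
  prox(v) = soft_thresh(-0.6819, 0.0244) = -0.6575
Iteration 3: beta = 0.5, y = -0.6575 + 0.5*(-0.6575 + 0.9766) = -0.4979
  grad(y) = 2.0336, v = y - alpha*grad = -0.5756
  prox(v) = soft_thresh(-0.5756, 0.0244) = -0.5511
f(x_3) = 8*(-0.5511)^2 + 10*(-0.5511) + 0.64*|-0.5511| = -2.7286


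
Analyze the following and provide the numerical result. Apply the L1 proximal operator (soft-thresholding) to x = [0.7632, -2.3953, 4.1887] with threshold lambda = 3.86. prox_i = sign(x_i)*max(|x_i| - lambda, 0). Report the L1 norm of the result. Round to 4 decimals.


Soft-thresholding with lambda = 3.86:
prox(0.7632) = sign(0.7632)*max(|0.7632| - 3.86, 0) = 0.0
prox(-2.3953) = sign(-2.3953)*max(|-2.3953| - 3.86, 0) = 0.0
prox(4.1887) = sign(4.1887)*max(|4.1887| - 3.86, 0) = 0.3287
prox(x) = [0.0, 0.0, 0.3287]
||prox(x)||_1 = 0.0 + 0.0 + 0.3287 = 0.3287


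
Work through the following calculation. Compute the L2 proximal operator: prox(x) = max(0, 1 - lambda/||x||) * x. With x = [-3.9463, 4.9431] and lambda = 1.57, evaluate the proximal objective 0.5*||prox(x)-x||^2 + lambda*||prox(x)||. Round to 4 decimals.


Step 1: Compute ||x||.
||x|| = 6.3251
Step 2: Compute scaling factor.
scale = max(0, 1 - 1.57/6.3251) = 0.7518
Step 3: prox(x) = [-2.9668, 3.7161]
||prox(x)|| = 4.7551
Step 4: Proximal objective.
0.5*||prox-x||^2 = 1.2325
lambda*||prox|| = 7.4655
Total = 8.698


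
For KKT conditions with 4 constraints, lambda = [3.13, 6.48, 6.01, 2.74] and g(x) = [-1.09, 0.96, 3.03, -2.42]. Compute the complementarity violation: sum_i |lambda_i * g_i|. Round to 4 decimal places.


KKT complementary slackness check:
lambda_1 * g_1 = 3.13 * -1.09 = -3.4117
lambda_2 * g_2 = 6.48 * 0.96 = 6.2208
lambda_3 * g_3 = 6.01 * 3.03 = 18.2103
lambda_4 * g_4 = 2.74 * -2.42 = -6.6308
Total violation = 3.4117 + 6.2208 + 18.2103 + 6.6308 = 34.4736


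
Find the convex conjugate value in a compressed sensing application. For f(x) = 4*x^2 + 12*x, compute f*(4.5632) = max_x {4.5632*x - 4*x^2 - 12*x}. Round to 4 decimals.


f*(y) = sup_x {y*x - a*x^2 - b*x} = sup_x {(y-b)*x - a*x^2}
FOC: (y - b) - 2a*x = 0 => x* = (y - b)/(2a)
x* = (4.5632 - 12)/(2*4) = -0.9296
f*(4.5632) = (y-b)^2/(4a) = (4.5632 - 12)^2/(4*4)
= 55.306/16 = 3.4566


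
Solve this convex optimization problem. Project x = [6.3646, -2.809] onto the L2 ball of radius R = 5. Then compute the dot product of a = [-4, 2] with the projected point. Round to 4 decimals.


Step 1: Compute ||x|| (intermediates to 6 decimals).
||x|| = sqrt(6.3646^2 + (-2.809)^2) = 6.956911
Step 2: Project.
Since ||x|| > R, scale = R/||x|| = 5/6.956911 = 0.71871, proj(x) = scale * x
proj(x) = [4.574302, -2.018856]
Step 3: Dot product.
a^T * proj(x) = -4*4.574302 + 2*(-2.018856) = -22.3349


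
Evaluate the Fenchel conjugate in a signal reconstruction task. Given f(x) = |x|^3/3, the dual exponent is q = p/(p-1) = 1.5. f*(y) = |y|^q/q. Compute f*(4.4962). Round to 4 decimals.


The conjugate exponent q satisfies 1/p + 1/q = 1.
p = 3, so q = 3/(3 - 1) = 1.5
|y|^q = 4.4962^1.5 = 9.5339
f*(4.4962) = 9.5339 / 1.5 = 6.3559


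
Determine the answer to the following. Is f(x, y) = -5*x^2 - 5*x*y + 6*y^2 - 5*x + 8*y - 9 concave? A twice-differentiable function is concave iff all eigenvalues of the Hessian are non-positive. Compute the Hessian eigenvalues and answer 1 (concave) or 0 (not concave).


The Hessian of f(x,y) = -5*x^2 - 5*x*y + 6*y^2 - 5*x + 8*y - 9 is:
H = [[-10, -5], [-5, 12]]
Trace = -10 + 12 = 2
Determinant = -10*12 - (-5)^2 = -145
Discriminant = (2)^2 - 4*-145 = 584.0
Eigenvalues: lambda_1 = -11.083, lambda_2 = 13.083
The function is not concave.

0


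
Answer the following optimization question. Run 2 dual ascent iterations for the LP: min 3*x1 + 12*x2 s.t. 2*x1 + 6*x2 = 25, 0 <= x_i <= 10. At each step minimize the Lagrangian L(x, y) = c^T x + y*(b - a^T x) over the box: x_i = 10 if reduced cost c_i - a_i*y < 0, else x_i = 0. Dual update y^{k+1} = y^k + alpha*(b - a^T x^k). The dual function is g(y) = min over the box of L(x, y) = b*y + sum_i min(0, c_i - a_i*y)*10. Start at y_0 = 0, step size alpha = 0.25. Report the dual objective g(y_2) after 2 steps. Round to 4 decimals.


Dual ascent for LP: min 3*x1 + 12*x2, 2*x1 + 6*x2 = 25, 0 <= x_i <= 10
Step 1: y^k = 0.0, reduced costs: (3.0, 12.0)
  x^k = (0.0, 0.0), subgradient = b - a^T x = 25.0
  y^{k+1} = 0.0 + 0.25*25.0 = 6.25
Step 2: y^k = 6.25, reduced costs: (-9.5, -25.5)
  x^k = (10.0, 10.0), subgradient = b - a^T x = -55.0
  y^{k+1} = 6.25 + 0.25*-55.0 = -7.5
Dual objective at y_2 = -7.5: reduced costs (18.0, 57.0), box minimizer x = (0.0, 0.0)
g(y_2) = b*y + (c1 - a1*y)*x1 + (c2 - a2*y)*x2 = 25*(-7.5) + 18.0*0.0 + 57.0*0.0 = -187.5 + 0.0 + 0.0 = -187.5


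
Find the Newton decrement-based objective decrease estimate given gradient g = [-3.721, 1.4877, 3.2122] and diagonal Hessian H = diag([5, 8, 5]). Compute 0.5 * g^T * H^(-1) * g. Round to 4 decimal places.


Step 1: H is diagonal, so H^(-1) * g = [-0.7442, 0.186, 0.6424].
Step 2: g^T H^(-1) g = sum_i g_i^2 / H_ii
  = (-3.721)^2/5 + (1.4877)^2/8 + (3.2122)^2/5
  = 2.7692 + 0.2767 + 2.0636 = 5.1095
Step 3: Objective decrease = 0.5 * g^T H^(-1) g = 2.5547


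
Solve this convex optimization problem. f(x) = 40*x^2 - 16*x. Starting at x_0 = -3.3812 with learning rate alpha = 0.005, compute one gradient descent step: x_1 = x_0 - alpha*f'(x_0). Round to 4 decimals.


We compute the gradient at x_0 and apply the update.
f'(x) = 80*x - 16
f'(-3.3812) = 80*-3.3812 - 16 = -286.496
x_1 = -3.3812 - 0.005*-286.496 = -1.9487


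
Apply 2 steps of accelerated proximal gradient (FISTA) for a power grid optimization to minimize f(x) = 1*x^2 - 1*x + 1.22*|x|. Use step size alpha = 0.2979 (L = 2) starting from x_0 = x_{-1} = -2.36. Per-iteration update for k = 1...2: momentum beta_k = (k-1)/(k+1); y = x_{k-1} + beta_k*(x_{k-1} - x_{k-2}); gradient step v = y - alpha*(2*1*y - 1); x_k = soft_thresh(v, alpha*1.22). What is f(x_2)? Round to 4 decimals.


FISTA on f(x) = 1*x^2 - 1*x + 1.22*|x|
L = 2, alpha = 0.2979
Iteration 1: beta = 0.0, y = -2.36 + 0.0*(-2.36 + 2.36) = -2.36
  grad(y) = -5.72, v = y - alpha*grad = -0.656
  prox(v) = soft_thresh(-0.656, 0.3634) = -0.2926
Iteration 2: beta = 0.3333, y = -0.2926 + 0.3333*(-0.2926 + 2.36) = 0.3966
  grad(y) = -0.2069, v = y - alpha*grad = 0.4582
  prox(v) = soft_thresh(0.4582, 0.3634) = 0.0948
f(x_2) = 1*0.0948^2 - 1*0.0948 + 1.22*|0.0948| = 0.0298


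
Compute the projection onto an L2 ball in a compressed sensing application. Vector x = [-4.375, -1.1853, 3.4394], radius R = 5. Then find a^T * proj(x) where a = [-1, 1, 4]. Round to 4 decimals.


Step 1: Compute ||x|| (intermediates to 6 decimals).
||x|| = sqrt((-4.375)^2 + (-1.1853)^2 + 3.4394^2) = 5.689906
Step 2: Project.
Since ||x|| > R, scale = R/||x|| = 5/5.689906 = 0.878749, proj(x) = scale * x
proj(x) = [-3.844527, -1.041581, 3.022369]
Step 3: Dot product.
a^T * proj(x) = -1*(-3.844527) + 1*(-1.041581) + 4*3.022369 = 14.8924


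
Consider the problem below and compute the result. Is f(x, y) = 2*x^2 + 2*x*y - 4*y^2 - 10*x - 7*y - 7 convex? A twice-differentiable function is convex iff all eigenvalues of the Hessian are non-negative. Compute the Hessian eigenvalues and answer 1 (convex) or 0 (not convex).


The Hessian of f(x,y) = 2*x^2 + 2*x*y - 4*y^2 - 10*x - 7*y - 7 is:
H = [[4, 2], [2, -8]]
Trace = 4 - 8 = -4
Determinant = 4*-8 - (2)^2 = -36
Discriminant = (-4)^2 - 4*-36 = 160.0
Eigenvalues: lambda_1 = -8.3246, lambda_2 = 4.3246
The function is not convex.

0


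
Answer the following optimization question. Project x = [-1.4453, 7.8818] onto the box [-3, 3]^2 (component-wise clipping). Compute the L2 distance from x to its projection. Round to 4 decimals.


Project each component onto [-3, 3].
clip(-1.4453) = -1.4453, clip(7.8818) = 3.0
Projection = [-1.4453, 3.0]
Squared diffs: [0.0, 23.832]
Distance = sqrt(23.832) = 4.8818


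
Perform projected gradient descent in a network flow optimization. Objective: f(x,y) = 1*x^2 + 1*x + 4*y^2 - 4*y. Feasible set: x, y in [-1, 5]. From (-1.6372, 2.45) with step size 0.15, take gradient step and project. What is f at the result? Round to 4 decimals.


Step 1: Compute gradient at (-1.6372, 2.45).
grad_x = 2*1*-1.6372 + 1 = -2.2744
grad_y = 2*4*2.45 - 4 = 15.6
Step 2: Gradient step.
x_raw = -1.6372 - 0.15*-2.2744 = -1.296
y_raw = 2.45 - 0.15*15.6 = 0.11
Step 3: Project onto [-1, 5].
x_proj = clip(-1.296) = -1.0
y_proj = clip(0.11) = 0.11
Step 4: Evaluate f.
f(-1.0, 0.11) = -0.3916


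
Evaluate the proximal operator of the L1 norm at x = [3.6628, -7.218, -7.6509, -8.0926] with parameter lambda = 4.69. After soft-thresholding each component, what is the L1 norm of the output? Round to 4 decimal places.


Soft-thresholding with lambda = 4.69:
prox(3.6628) = sign(3.6628)*max(|3.6628| - 4.69, 0) = 0.0
prox(-7.218) = sign(-7.218)*max(|-7.218| - 4.69, 0) = -2.528
prox(-7.6509) = sign(-7.6509)*max(|-7.6509| - 4.69, 0) = -2.9609
prox(-8.0926) = sign(-8.0926)*max(|-8.0926| - 4.69, 0) = -3.4026
prox(x) = [0.0, -2.528, -2.9609, -3.4026]
||prox(x)||_1 = 0.0 + 2.528 + 2.9609 + 3.4026 = 8.8915


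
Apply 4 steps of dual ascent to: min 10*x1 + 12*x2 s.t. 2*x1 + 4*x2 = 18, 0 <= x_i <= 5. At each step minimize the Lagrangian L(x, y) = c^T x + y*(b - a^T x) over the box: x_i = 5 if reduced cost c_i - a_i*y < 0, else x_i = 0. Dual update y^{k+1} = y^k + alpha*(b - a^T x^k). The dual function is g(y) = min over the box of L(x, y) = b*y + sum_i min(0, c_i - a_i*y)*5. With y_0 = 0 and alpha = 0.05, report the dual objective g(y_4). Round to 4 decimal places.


Dual ascent for LP: min 10*x1 + 12*x2, 2*x1 + 4*x2 = 18, 0 <= x_i <= 5
Step 1: y^k = 0.0, reduced costs: (10.0, 12.0)
  x^k = (0.0, 0.0), subgradient = b - a^T x = 18.0
  y^{k+1} = 0.0 + 0.05*18.0 = 0.9
Step 2: y^k = 0.9, reduced costs: (8.2, 8.4)
  x^k = (0.0, 0.0), subgradient = b - a^T x = 18.0
  y^{k+1} = 0.9 + 0.05*18.0 = 1.8
Step 3: y^k = 1.8, reduced costs: (6.4, 4.8)
  x^k = (0.0, 0.0), subgradient = b - a^T x = 18.0
  y^{k+1} = 1.8 + 0.05*18.0 = 2.7
Step 4: y^k = 2.7, reduced costs: (4.6, 1.2)
  x^k = (0.0, 0.0), subgradient = b - a^T x = 18.0
  y^{k+1} = 2.7 + 0.05*18.0 = 3.6
Dual objective at y_4 = 3.6: reduced costs (2.8, -2.4), box minimizer x = (0.0, 5.0)
g(y_4) = b*y + (c1 - a1*y)*x1 + (c2 - a2*y)*x2 = 18*3.6 + 2.8*0.0 + (-2.4)*5.0 = 64.8 + 0.0 - 12.0 = 52.8


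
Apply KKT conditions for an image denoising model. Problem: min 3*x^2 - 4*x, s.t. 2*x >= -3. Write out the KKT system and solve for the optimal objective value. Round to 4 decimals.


Step 1: Try lambda = 0 (constraint inactive).
Stationarity: 2*3*x - 4 = 0
x* = 4/(2*3) = 2/3 = 0.6667 (rounded; the exact value 2/3 is used below)
Check constraint: 2*0.6667 = 1.3334 >= -3 -- satisfied.
Step 2: Compute optimal value.
f(x*) = 3*(2/3)^2 - 4*(2/3) = -1.3333


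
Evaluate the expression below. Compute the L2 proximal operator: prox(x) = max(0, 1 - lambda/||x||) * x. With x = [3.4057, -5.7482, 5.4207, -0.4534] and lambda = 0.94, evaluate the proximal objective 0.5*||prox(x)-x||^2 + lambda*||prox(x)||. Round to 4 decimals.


Step 1: Compute ||x||.
||x|| = 8.6157
Step 2: Compute scaling factor.
scale = max(0, 1 - 0.94/8.6157) = 0.8909
Step 3: prox(x) = [3.0341, -5.1211, 4.8293, -0.4039]
||prox(x)|| = 7.6757
Step 4: Proximal objective.
0.5*||prox-x||^2 = 0.4418
lambda*||prox|| = 7.2152
Total = 7.657


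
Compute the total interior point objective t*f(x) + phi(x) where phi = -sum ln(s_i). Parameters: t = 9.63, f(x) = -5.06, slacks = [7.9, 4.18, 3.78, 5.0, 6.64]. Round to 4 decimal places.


Step 1: Compute log-barrier.
ln values: [2.0669, 1.4303, 1.3297, 1.6094, 1.8931]
phi = -(2.0669 + 1.4303 + 1.3297 + 1.6094 + 1.8931) = -8.3294
Step 2: Compute augmented objective.
t*f(x) = 9.63*-5.06 = -48.7278
Total = -48.7278 - 8.3294 = -57.0572


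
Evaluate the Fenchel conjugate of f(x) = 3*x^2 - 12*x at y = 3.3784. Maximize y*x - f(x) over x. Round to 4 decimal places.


f*(y) = sup_x {y*x - a*x^2 - b*x} = sup_x {(y-b)*x - a*x^2}
FOC: (y - b) - 2a*x = 0 => x* = (y - b)/(2a)
x* = (3.3784 + 12)/(2*3) = 2.5631
f*(3.3784) = (y-b)^2/(4a) = (3.3784 + 12)^2/(4*3)
= 236.4952/12 = 19.7079


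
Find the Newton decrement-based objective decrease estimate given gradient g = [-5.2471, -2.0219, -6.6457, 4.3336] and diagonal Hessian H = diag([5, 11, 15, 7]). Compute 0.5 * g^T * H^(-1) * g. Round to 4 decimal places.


Step 1: H is diagonal, so H^(-1) * g = [-1.0494, -0.1838, -0.443, 0.6191].
Step 2: g^T H^(-1) g = sum_i g_i^2 / H_ii
  = (-5.2471)^2/5 + (-2.0219)^2/11 + (-6.6457)^2/15 + (4.3336)^2/7
  = 5.5064 + 0.3716 + 2.9444 + 2.6829 = 11.5053
Step 3: Objective decrease = 0.5 * g^T H^(-1) g = 5.7526


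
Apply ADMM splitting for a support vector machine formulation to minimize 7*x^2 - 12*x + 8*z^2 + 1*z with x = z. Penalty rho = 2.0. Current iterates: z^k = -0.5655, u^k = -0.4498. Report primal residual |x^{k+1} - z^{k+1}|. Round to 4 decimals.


ADMM iteration with rho = 2.0, z^k = -0.5655, u^k = -0.4498
Step 1: x-update.
Minimize 7*x^2 - 12*x + (2.0/2)*(x + 0.5655 - 0.4498)^2
FOC: (2*7 + 2.0)*x = 12 + 2.0*(-0.5655 + 0.4498)
x^{k+1} = 0.7355
Step 2: z-update.
Minimize 8*z^2 + 1*z + (2.0/2)*(0.7355 - z - 0.4498)^2
FOC: (2*8 + 2.0)*z = -1 + 2.0*(0.7355 - 0.4498)
z^{k+1} = -0.0238
Step 3: u-update.
u^{k+1} = -0.4498 + 0.7355 + 0.0238 = 0.3095
Step 4: Primal residual = |0.7355 + 0.0238| = 0.7593


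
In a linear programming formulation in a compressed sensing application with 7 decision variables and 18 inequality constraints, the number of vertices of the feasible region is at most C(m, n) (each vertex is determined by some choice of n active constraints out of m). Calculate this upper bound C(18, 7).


Each vertex corresponds to some choice of n active constraints out of m, so the number of vertices is at most C(m, n) = m! / (n!(m-n)!).
m = 18, n = 7
Numerator: 18 * 17 * 16 * 15 * 14 * 13 * 12
Denominator: 7! = 5040
C(18, 7) = 31824


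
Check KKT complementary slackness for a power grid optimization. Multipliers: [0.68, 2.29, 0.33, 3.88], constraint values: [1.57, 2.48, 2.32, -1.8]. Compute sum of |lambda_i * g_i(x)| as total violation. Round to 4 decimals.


KKT complementary slackness check:
lambda_1 * g_1 = 0.68 * 1.57 = 1.0676
lambda_2 * g_2 = 2.29 * 2.48 = 5.6792
lambda_3 * g_3 = 0.33 * 2.32 = 0.7656
lambda_4 * g_4 = 3.88 * -1.8 = -6.984
Total violation = 1.0676 + 5.6792 + 0.7656 + 6.984 = 14.4964


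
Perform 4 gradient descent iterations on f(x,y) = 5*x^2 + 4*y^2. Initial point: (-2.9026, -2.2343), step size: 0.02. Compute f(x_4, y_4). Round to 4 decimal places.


Gradient descent on f(x,y) = 5*x^2 + 4*y^2.
Starting point: (-2.9026, -2.2343), alpha = 0.02
Step 1: grad_x = 2*5*-2.9026 = -29.026, grad_y = 2*4*-2.2343 = -17.8744
  x_1 = -2.9026 - 0.02*-29.026 = -2.3221
  y_1 = -2.2343 - 0.02*-17.8744 = -1.8768
Step 2: grad_x = 2*5*-2.3221 = -23.2208, grad_y = 2*4*-1.8768 = -15.0145
  x_2 = -2.3221 - 0.02*-23.2208 = -1.8577
  y_2 = -1.8768 - 0.02*-15.0145 = -1.5765
Step 3: grad_x = 2*5*-1.8577 = -18.5766, grad_y = 2*4*-1.5765 = -12.6122
  x_3 = -1.8577 - 0.02*-18.5766 = -1.4861
  y_3 = -1.5765 - 0.02*-12.6122 = -1.3243
Step 4: grad_x = 2*5*-1.4861 = -14.8613, grad_y = 2*4*-1.3243 = -10.5942
  x_4 = -1.4861 - 0.02*-14.8613 = -1.1889
  y_4 = -1.3243 - 0.02*-10.5942 = -1.1124
f(-1.1889, -1.1124) = 5*(-1.1889)^2 + 4*(-1.1124)^2 = 12.0172


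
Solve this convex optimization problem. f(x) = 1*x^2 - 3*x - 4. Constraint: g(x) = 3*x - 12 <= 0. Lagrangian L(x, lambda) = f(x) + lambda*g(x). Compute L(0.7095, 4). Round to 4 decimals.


Step 1: Evaluate f(x).
f(0.7095) = 1*0.7095^2 - 3*0.7095 - 4 = -5.6251
Step 2: Evaluate g(x).
g(0.7095) = 3*0.7095 - 12 = -9.8715
Step 3: Compute Lagrangian.
L = -5.6251 + 4*-9.8715 = -45.1111


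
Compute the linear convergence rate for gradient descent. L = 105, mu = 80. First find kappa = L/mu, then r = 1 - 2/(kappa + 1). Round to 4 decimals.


Step 1: Compute the condition number.
kappa = L/mu = 105/80 = 1.3125
Step 2: Compute the convergence rate.
r = 1 - 2/(kappa + 1) = 1 - 2*mu/(L + mu) = (L - mu)/(L + mu) = 25/185 = 0.1351


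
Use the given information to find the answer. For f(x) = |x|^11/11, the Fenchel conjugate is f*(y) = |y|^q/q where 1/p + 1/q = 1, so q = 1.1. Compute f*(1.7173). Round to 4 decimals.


The conjugate exponent q satisfies 1/p + 1/q = 1.
p = 11, so q = 11/(11 - 1) = 1.1
|y|^q = 1.7173^1.1 = 1.8127
f*(1.7173) = 1.8127 / 1.1 = 1.6479


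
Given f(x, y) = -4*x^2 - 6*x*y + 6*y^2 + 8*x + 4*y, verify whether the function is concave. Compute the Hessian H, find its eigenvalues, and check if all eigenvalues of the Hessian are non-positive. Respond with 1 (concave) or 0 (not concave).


The Hessian of f(x,y) = -4*x^2 - 6*x*y + 6*y^2 + 8*x + 4*y is:
H = [[-8, -6], [-6, 12]]
Trace = -8 + 12 = 4
Determinant = -8*12 - (-6)^2 = -132
Discriminant = (4)^2 - 4*-132 = 544.0
Eigenvalues: lambda_1 = -9.6619, lambda_2 = 13.6619
The function is not concave.

0


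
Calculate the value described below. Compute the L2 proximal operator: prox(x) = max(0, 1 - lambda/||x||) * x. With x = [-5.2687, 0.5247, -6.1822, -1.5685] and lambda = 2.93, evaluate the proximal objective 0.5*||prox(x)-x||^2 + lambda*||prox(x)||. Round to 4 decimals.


Step 1: Compute ||x||.
||x|| = 8.2894
Step 2: Compute scaling factor.
scale = max(0, 1 - 2.93/8.2894) = 0.6465
Step 3: prox(x) = [-3.4064, 0.3392, -3.997, -1.0141]
||prox(x)|| = 5.3594
Step 4: Proximal objective.
0.5*||prox-x||^2 = 4.2925
lambda*||prox|| = 15.703
Total = 19.9955


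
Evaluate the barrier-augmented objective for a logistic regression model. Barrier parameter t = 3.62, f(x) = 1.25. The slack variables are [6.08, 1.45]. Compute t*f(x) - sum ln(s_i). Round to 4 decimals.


Step 1: Compute log-barrier.
ln values: [1.805, 0.3716]
phi = -(1.805 + 0.3716) = -2.1766
Step 2: Compute augmented objective.
t*f(x) = 3.62*1.25 = 4.525
Total = 4.525 - 2.1766 = 2.3484


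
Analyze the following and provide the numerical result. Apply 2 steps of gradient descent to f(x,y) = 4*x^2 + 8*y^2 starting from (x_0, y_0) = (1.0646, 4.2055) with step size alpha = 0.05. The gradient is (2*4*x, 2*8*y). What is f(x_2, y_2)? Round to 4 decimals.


Gradient descent on f(x,y) = 4*x^2 + 8*y^2.
Starting point: (1.0646, 4.2055), alpha = 0.05
Step 1: grad_x = 2*4*1.0646 = 8.5168, grad_y = 2*8*4.2055 = 67.288
  x_1 = 1.0646 - 0.05*8.5168 = 0.6388
  y_1 = 4.2055 - 0.05*67.288 = 0.8411
Step 2: grad_x = 2*4*0.6388 = 5.1101, grad_y = 2*8*0.8411 = 13.4576
  x_2 = 0.6388 - 0.05*5.1101 = 0.3833
  y_2 = 0.8411 - 0.05*13.4576 = 0.1682
f(0.3833, 0.1682) = 4*0.3833^2 + 8*0.1682^2 = 0.8139


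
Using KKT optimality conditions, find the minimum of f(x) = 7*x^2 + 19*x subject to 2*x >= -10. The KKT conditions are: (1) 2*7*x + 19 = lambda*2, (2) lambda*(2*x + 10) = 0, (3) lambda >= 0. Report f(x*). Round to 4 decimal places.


Step 1: Try lambda = 0 (constraint inactive).
Stationarity: 2*7*x + 19 = 0
x* = -19/(2*7) = -19/14 = -1.3571 (rounded; the exact value -19/14 is used below)
Check constraint: 2*-1.3571 = -2.7142 >= -10 -- satisfied.
Step 2: Compute optimal value.
f(x*) = 7*(-19/14)^2 + 19*(-19/14) = -12.8929


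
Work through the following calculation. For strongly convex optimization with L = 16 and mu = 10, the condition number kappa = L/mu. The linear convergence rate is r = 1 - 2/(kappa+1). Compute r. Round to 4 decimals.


Step 1: Compute the condition number.
kappa = L/mu = 16/10 = 1.6
Step 2: Compute the convergence rate.
r = 1 - 2/(kappa + 1) = 1 - 2*mu/(L + mu) = (L - mu)/(L + mu) = 6/26 = 0.2308


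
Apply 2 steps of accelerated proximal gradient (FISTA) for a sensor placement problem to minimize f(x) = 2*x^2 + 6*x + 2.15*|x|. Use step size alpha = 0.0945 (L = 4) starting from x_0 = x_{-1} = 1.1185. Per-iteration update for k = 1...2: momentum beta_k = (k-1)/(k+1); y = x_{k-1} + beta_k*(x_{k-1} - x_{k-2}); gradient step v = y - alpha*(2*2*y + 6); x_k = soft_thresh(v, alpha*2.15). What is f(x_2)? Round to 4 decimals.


FISTA on f(x) = 2*x^2 + 6*x + 2.15*|x|
L = 4, alpha = 0.0945
Iteration 1: beta = 0.0, y = 1.1185 + 0.0*(1.1185 - 1.1185) = 1.1185
  grad(y) = 10.474, v = y - alpha*grad = 0.1287
  prox(v) = soft_thresh(0.1287, 0.2032) = 0.0
Iteration 2: beta = 0.3333, y = 0.0 + 0.3333*(0.0 - 1.1185) = -0.3728
  grad(y) = 4.5087, v = y - alpha*grad = -0.7989
  prox(v) = soft_thresh(-0.7989, 0.2032) = -0.5957
f(x_2) = 2*(-0.5957)^2 + 6*(-0.5957) + 2.15*|-0.5957| = -1.5838


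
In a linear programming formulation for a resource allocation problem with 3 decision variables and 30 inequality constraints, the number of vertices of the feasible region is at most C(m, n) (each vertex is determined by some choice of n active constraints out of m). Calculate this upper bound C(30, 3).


Each vertex corresponds to some choice of n active constraints out of m, so the number of vertices is at most C(m, n) = m! / (n!(m-n)!).
m = 30, n = 3
Numerator: 30 * 29 * 28
Denominator: 3! = 6
C(30, 3) = 4060


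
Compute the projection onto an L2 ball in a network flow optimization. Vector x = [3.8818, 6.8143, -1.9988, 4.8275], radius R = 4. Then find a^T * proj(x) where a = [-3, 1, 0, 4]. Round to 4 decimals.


Step 1: Compute ||x|| (intermediates to 6 decimals).
||x|| = sqrt(3.8818^2 + 6.8143^2 + (-1.9988)^2 + 4.8275^2) = 9.423535
Step 2: Project.
Since ||x|| > R, scale = R/||x|| = 4/9.423535 = 0.424469, proj(x) = scale * x
proj(x) = [1.647704, 2.892459, -0.848429, 2.049124]
Step 3: Dot product.
a^T * proj(x) = -3*1.647704 + 1*2.892459 + 0*(-0.848429) + 4*2.049124 = 6.1458


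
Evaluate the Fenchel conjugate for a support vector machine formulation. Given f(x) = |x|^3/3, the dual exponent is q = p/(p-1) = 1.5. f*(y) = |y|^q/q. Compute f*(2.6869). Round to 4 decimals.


The conjugate exponent q satisfies 1/p + 1/q = 1.
p = 3, so q = 3/(3 - 1) = 1.5
|y|^q = 2.6869^1.5 = 4.4043
f*(2.6869) = 4.4043 / 1.5 = 2.9362


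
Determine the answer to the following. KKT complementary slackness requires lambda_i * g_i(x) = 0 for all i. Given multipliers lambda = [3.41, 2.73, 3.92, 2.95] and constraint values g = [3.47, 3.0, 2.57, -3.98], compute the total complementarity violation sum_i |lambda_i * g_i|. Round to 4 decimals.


KKT complementary slackness check:
lambda_1 * g_1 = 3.41 * 3.47 = 11.8327
lambda_2 * g_2 = 2.73 * 3.0 = 8.19
lambda_3 * g_3 = 3.92 * 2.57 = 10.0744
lambda_4 * g_4 = 2.95 * -3.98 = -11.741
Total violation = 11.8327 + 8.19 + 10.0744 + 11.741 = 41.8381


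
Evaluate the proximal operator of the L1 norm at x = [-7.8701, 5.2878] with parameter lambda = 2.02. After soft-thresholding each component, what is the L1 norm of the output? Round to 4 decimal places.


Soft-thresholding with lambda = 2.02:
prox(-7.8701) = sign(-7.8701)*max(|-7.8701| - 2.02, 0) = -5.8501
prox(5.2878) = sign(5.2878)*max(|5.2878| - 2.02, 0) = 3.2678
prox(x) = [-5.8501, 3.2678]
||prox(x)||_1 = 5.8501 + 3.2678 = 9.1179


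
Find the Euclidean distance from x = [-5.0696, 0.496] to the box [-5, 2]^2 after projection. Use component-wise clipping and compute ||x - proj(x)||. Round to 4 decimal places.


Project each component onto [-5, 2].
clip(-5.0696) = -5.0, clip(0.496) = 0.496
Projection = [-5.0, 0.496]
Squared diffs: [0.0048, 0.0]
Distance = sqrt(0.0048) = 0.0696


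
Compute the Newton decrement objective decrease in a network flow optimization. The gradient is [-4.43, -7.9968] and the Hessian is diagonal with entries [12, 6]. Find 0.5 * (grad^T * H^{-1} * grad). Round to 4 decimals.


Step 1: H is diagonal, so H^(-1) * g = [-0.3692, -1.3328].
Step 2: g^T H^(-1) g = sum_i g_i^2 / H_ii
  = (-4.43)^2/12 + (-7.9968)^2/6
  = 1.6354 + 10.6581 = 12.2935
Step 3: Objective decrease = 0.5 * g^T H^(-1) g = 6.1468


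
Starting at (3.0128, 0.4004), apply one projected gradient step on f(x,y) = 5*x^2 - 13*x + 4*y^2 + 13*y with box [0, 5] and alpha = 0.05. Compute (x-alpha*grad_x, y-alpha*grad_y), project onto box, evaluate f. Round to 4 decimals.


Step 1: Compute gradient at (3.0128, 0.4004).
grad_x = 2*5*3.0128 - 13 = 17.128
grad_y = 2*4*0.4004 + 13 = 16.2032
Step 2: Gradient step.
x_raw = 3.0128 - 0.05*17.128 = 2.1564
y_raw = 0.4004 - 0.05*16.2032 = -0.4098
Step 3: Project onto [0, 5].
x_proj = clip(2.1564) = 2.1564
y_proj = clip(-0.4098) = 0.0
Step 4: Evaluate f.
f(2.1564, 0.0) = -4.7829


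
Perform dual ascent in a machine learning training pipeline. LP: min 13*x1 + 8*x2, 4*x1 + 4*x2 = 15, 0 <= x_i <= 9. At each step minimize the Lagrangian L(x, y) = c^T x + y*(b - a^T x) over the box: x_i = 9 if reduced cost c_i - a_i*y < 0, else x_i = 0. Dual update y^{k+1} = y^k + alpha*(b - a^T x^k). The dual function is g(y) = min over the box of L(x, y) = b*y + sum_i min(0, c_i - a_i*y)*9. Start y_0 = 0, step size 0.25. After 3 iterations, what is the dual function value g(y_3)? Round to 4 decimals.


Dual ascent for LP: min 13*x1 + 8*x2, 4*x1 + 4*x2 = 15, 0 <= x_i <= 9
Step 1: y^k = 0.0, reduced costs: (13.0, 8.0)
  x^k = (0.0, 0.0), subgradient = b - a^T x = 15.0
  y^{k+1} = 0.0 + 0.25*15.0 = 3.75
Step 2: y^k = 3.75, reduced costs: (-2.0, -7.0)
  x^k = (9.0, 9.0), subgradient = b - a^T x = -57.0
  y^{k+1} = 3.75 + 0.25*-57.0 = -10.5
Step 3: y^k = -10.5, reduced costs: (55.0, 50.0)
  x^k = (0.0, 0.0), subgradient = b - a^T x = 15.0
  y^{k+1} = -10.5 + 0.25*15.0 = -6.75
Dual objective at y_3 = -6.75: reduced costs (40.0, 35.0), box minimizer x = (0.0, 0.0)
g(y_3) = b*y + (c1 - a1*y)*x1 + (c2 - a2*y)*x2 = 15*(-6.75) + 40.0*0.0 + 35.0*0.0 = -101.25 + 0.0 + 0.0 = -101.25


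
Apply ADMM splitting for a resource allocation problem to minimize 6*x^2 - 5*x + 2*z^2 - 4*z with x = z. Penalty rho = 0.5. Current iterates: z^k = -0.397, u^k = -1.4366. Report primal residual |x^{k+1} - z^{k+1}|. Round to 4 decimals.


ADMM iteration with rho = 0.5, z^k = -0.397, u^k = -1.4366
Step 1: x-update.
Minimize 6*x^2 - 5*x + (0.5/2)*(x + 0.397 - 1.4366)^2
FOC: (2*6 + 0.5)*x = 5 + 0.5*(-0.397 + 1.4366)
x^{k+1} = 0.4416
Step 2: z-update.
Minimize 2*z^2 - 4*z + (0.5/2)*(0.4416 - z - 1.4366)^2
FOC: (2*2 + 0.5)*z = 4 + 0.5*(0.4416 - 1.4366)
z^{k+1} = 0.7783
Step 3: u-update.
u^{k+1} = -1.4366 + 0.4416 - 0.7783 = -1.7733
Step 4: Primal residual = |0.4416 - 0.7783| = 0.3367


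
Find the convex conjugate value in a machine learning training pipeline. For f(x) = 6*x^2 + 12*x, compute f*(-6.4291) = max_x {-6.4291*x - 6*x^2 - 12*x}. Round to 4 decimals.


f*(y) = sup_x {y*x - a*x^2 - b*x} = sup_x {(y-b)*x - a*x^2}
FOC: (y - b) - 2a*x = 0 => x* = (y - b)/(2a)
x* = (-6.4291 - 12)/(2*6) = -1.5358
f*(-6.4291) = (y-b)^2/(4a) = (-6.4291 - 12)^2/(4*6)
= 339.6317/24 = 14.1513


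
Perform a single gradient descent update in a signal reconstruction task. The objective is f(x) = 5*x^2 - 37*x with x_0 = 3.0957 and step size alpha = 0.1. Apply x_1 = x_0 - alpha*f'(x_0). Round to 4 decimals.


We compute the gradient at x_0 and apply the update.
f'(x) = 10*x - 37
f'(3.0957) = 10*3.0957 - 37 = -6.043
x_1 = 3.0957 - 0.1*-6.043 = 3.7


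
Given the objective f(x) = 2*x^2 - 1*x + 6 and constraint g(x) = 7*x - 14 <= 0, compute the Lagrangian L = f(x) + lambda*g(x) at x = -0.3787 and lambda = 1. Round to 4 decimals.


Step 1: Evaluate f(x).
f(-0.3787) = 2*(-0.3787)^2 - 1*(-0.3787) + 6 = 6.6655
Step 2: Evaluate g(x).
g(-0.3787) = 7*-0.3787 - 14 = -16.6509
Step 3: Compute Lagrangian.
L = 6.6655 + 1*-16.6509 = -9.9854


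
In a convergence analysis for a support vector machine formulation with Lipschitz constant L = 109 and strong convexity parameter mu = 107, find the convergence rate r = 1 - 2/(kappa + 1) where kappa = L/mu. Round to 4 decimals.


Step 1: Compute the condition number.
kappa = L/mu = 109/107 = 1.0187
Step 2: Compute the convergence rate.
r = 1 - 2/(kappa + 1) = 1 - 2*mu/(L + mu) = (L - mu)/(L + mu) = 2/216 = 0.0093


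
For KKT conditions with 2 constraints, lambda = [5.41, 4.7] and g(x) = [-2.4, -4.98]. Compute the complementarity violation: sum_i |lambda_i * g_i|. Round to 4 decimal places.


KKT complementary slackness check:
lambda_1 * g_1 = 5.41 * -2.4 = -12.984
lambda_2 * g_2 = 4.7 * -4.98 = -23.406
Total violation = 12.984 + 23.406 = 36.39


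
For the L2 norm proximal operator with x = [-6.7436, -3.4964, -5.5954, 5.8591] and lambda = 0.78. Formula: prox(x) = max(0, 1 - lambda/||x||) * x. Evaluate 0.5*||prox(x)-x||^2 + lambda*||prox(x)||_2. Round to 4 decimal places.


Step 1: Compute ||x||.
||x|| = 11.1058
Step 2: Compute scaling factor.
scale = max(0, 1 - 0.78/11.1058) = 0.9298
Step 3: prox(x) = [-6.27, -3.2508, -5.2024, 5.4476]
||prox(x)|| = 10.3258
Step 4: Proximal objective.
0.5*||prox-x||^2 = 0.3042
lambda*||prox|| = 8.0541
Total = 8.3583


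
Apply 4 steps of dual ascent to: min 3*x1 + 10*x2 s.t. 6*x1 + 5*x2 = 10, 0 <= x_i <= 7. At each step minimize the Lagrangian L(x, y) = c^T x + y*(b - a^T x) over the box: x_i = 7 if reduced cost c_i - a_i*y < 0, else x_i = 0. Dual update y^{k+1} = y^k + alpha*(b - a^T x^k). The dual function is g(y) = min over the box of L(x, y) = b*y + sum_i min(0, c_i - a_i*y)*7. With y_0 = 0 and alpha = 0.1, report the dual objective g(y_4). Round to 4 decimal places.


Dual ascent for LP: min 3*x1 + 10*x2, 6*x1 + 5*x2 = 10, 0 <= x_i <= 7
Step 1: y^k = 0.0, reduced costs: (3.0, 10.0)
  x^k = (0.0, 0.0), subgradient = b - a^T x = 10.0
  y^{k+1} = 0.0 + 0.1*10.0 = 1.0
Step 2: y^k = 1.0, reduced costs: (-3.0, 5.0)
  x^k = (7.0, 0.0), subgradient = b - a^T x = -32.0
  y^{k+1} = 1.0 + 0.1*-32.0 = -2.2
Step 3: y^k = -2.2, reduced costs: (16.2, 21.0)
  x^k = (0.0, 0.0), subgradient = b - a^T x = 10.0
  y^{k+1} = -2.2 + 0.1*10.0 = -1.2
Step 4: y^k = -1.2, reduced costs: (10.2, 16.0)
  x^k = (0.0, 0.0), subgradient = b - a^T x = 10.0
  y^{k+1} = -1.2 + 0.1*10.0 = -0.2
Dual objective at y_4 = -0.2: reduced costs (4.2, 11.0), box minimizer x = (0.0, 0.0)
g(y_4) = b*y + (c1 - a1*y)*x1 + (c2 - a2*y)*x2 = 10*(-0.2) + 4.2*0.0 + 11.0*0.0 = -2.0 + 0.0 + 0.0 = -2.0


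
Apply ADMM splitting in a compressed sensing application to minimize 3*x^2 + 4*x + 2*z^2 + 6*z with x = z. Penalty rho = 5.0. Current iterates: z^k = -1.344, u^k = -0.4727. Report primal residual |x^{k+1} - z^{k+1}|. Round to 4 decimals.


ADMM iteration with rho = 5.0, z^k = -1.344, u^k = -0.4727
Step 1: x-update.
Minimize 3*x^2 + 4*x + (5.0/2)*(x + 1.344 - 0.4727)^2
FOC: (2*3 + 5.0)*x = -4 + 5.0*(-1.344 + 0.4727)
x^{k+1} = -0.7597
Step 2: z-update.
Minimize 2*z^2 + 6*z + (5.0/2)*(-0.7597 - z - 0.4727)^2
FOC: (2*2 + 5.0)*z = -6 + 5.0*(-0.7597 - 0.4727)
z^{k+1} = -1.3513
Step 3: u-update.
u^{k+1} = -0.4727 - 0.7597 + 1.3513 = 0.1189
Step 4: Primal residual = |-0.7597 + 1.3513| = 0.5916


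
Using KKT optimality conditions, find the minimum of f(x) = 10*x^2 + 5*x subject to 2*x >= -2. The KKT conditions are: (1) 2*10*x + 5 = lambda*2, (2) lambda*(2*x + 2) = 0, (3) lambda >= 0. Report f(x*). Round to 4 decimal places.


Step 1: Try lambda = 0 (constraint inactive).
Stationarity: 2*10*x + 5 = 0
x* = -5/(2*10) = -0.25
Check constraint: 2*-0.25 = -0.5 >= -2 -- satisfied.
Step 2: Compute optimal value.
f(x*) = 10*(-0.25)^2 + 5*(-0.25) = -0.625


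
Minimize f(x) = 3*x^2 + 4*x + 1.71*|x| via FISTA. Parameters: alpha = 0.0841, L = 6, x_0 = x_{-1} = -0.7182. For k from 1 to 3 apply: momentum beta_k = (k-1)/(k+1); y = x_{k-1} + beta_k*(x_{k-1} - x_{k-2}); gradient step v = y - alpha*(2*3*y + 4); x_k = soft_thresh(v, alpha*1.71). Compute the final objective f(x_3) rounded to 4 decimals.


FISTA on f(x) = 3*x^2 + 4*x + 1.71*|x|
L = 6, alpha = 0.0841
Iteration 1: beta = 0.0, y = -0.7182 + 0.0*(-0.7182 + 0.7182) = -0.7182
  grad(y) = -0.3092, v = y - alpha*grad = -0.6922
  prox(v) = soft_thresh(-0.6922, 0.1438) = -0.5484
Iteration 2: beta = 0.3333, y = -0.5484 + 0.3333*(-0.5484 + 0.7182) = -0.4918
  grad(y) = 1.0493, v = y - alpha*grad = -0.58
  prox(v) = soft_thresh(-0.58, 0.1438) = -0.4362
Iteration 3: beta = 0.5, y = -0.4362 + 0.5*(-0.4362 + 0.5484) = -0.3801
  grad(y) = 1.7192, v = y - alpha*grad = -0.5247
  prox(v) = soft_thresh(-0.5247, 0.1438) = -0.3809
f(x_3) = 3*(-0.3809)^2 + 4*(-0.3809) + 1.71*|-0.3809| = -0.437


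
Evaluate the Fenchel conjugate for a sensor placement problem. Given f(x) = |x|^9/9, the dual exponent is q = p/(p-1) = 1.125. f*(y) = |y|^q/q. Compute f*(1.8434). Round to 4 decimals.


The conjugate exponent q satisfies 1/p + 1/q = 1.
p = 9, so q = 9/(9 - 1) = 1.125
|y|^q = 1.8434^1.125 = 1.9899
f*(1.8434) = 1.9899 / 1.125 = 1.7688


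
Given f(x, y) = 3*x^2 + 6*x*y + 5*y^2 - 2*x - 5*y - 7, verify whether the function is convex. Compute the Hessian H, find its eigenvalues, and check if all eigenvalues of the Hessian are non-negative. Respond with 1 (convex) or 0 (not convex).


The Hessian of f(x,y) = 3*x^2 + 6*x*y + 5*y^2 - 2*x - 5*y - 7 is:
H = [[6, 6], [6, 10]]
Trace = 6 + 10 = 16
Determinant = 6*10 - (6)^2 = 24
Discriminant = (16)^2 - 4*24 = 160.0
Eigenvalues: lambda_1 = 1.6754, lambda_2 = 14.3246
The function is convex.

1


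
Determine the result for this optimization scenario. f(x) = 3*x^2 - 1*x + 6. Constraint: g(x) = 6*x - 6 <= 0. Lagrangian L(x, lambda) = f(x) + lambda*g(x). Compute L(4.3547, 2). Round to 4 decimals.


Step 1: Evaluate f(x).
f(4.3547) = 3*4.3547^2 - 1*4.3547 + 6 = 58.5355
Step 2: Evaluate g(x).
g(4.3547) = 6*4.3547 - 6 = 20.1282
Step 3: Compute Lagrangian.
L = 58.5355 + 2*20.1282 = 98.7919


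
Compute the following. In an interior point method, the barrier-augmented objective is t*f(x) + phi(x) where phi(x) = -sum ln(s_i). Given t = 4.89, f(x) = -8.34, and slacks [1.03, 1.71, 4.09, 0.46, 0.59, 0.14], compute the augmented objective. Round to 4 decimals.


Step 1: Compute log-barrier.
ln values: [0.0296, 0.5365, 1.4085, -0.7765, -0.5276, -1.9661]
phi = -(0.0296 + 0.5365 + 1.4085 - 0.7765 - 0.5276 - 1.9661) = 1.2957
Step 2: Compute augmented objective.
t*f(x) = 4.89*-8.34 = -40.7826
Total = -40.7826 + 1.2957 = -39.4869


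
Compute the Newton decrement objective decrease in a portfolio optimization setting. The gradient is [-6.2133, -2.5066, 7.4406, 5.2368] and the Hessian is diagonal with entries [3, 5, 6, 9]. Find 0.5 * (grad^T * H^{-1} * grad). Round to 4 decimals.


Step 1: H is diagonal, so H^(-1) * g = [-2.0711, -0.5013, 1.2401, 0.5819].
Step 2: g^T H^(-1) g = sum_i g_i^2 / H_ii
  = (-6.2133)^2/3 + (-2.5066)^2/5 + (7.4406)^2/6 + (5.2368)^2/9
  = 12.8684 + 1.2566 + 9.2271 + 3.0471 = 26.3992
Step 3: Objective decrease = 0.5 * g^T H^(-1) g = 13.1996
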